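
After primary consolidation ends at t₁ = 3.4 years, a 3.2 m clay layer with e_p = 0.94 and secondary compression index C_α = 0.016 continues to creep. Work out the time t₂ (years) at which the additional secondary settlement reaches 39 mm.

S_s = C_α·H/(1+e_p)·log₁₀(t₂/t₁) ⇒ log₁₀(t₂/t₁) = S_s·(1+e_p)/(C_α·H).
log₁₀(t₂/t₁) = 0.039 × (1+0.94) / (0.016×3.2) = 1.478
t₂ = t₁ × 10^1.478 = 3.4 × 30.04 = 102.1 years

t₂ ≈ 102 years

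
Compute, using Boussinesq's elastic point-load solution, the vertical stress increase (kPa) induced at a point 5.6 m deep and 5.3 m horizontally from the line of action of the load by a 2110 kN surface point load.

Δσ_z ≈ 6.49 kPa

Boussinesq vertical stress below a point load on an elastic half-space:
Δσ_z = 3P/(2πz²) · [1 + (r/z)²]^(−5/2)
r/z = 5.3/5.6 = 0.94643; [1+(r/z)²]^(−5/2) = 0.2021.
Δσ_z = 3×2110/(2π×5.6²) × 0.2021 = 32.125 × 0.2021 = 6.492 kPa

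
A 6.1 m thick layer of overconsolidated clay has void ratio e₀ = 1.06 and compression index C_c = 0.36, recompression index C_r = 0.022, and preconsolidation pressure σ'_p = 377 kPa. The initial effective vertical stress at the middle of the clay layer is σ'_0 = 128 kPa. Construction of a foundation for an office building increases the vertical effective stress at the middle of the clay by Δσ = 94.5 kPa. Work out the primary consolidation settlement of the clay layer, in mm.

Final effective stress: σ'_f = 128 + 94.5 = 222.5 kPa.
σ'_f = 222.5 ≤ σ'_p = 377 kPa, so the clay remains overconsolidated and only the recompression index applies:
S_c = C_r·H/(1+e₀)·log₁₀(σ'_f/σ'_0) = 0.022×6.1/2.06×log₁₀(222.5/128)
    = 0.065146 × 0.24012 = 0.01564 m

S_c ≈ 15.6 mm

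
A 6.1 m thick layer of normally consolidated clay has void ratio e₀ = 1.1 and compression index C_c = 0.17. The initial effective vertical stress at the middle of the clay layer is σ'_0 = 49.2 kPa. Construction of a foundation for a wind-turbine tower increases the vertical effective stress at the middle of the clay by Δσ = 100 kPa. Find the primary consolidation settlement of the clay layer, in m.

Final effective stress: σ'_f = σ'_0 + Δσ = 49.2 + 100 = 149.2 kPa.
Normally consolidated clay, so the full stress increment lies on the virgin compression line:
S_c = C_c·H/(1+e₀)·log₁₀(σ'_f/σ'_0) = 0.17×6.1/(1+1.1)×log₁₀(149.2/49.2)
    = 0.49381 × 0.4818 = 0.2379 m

S_c ≈ 0.238 m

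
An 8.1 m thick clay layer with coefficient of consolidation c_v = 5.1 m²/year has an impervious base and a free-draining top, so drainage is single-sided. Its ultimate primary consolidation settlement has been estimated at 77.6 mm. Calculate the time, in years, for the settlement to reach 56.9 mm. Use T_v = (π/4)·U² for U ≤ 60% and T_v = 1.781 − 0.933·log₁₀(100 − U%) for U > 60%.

Drainage path length: H_d = H = 8.1 m (single drainage).
U = S(t)/S_ult = 56.9/77.6 = 0.7332.
U > 60%: T_v = 1.781 − 0.933·log₁₀(100 − 73.325) = 0.45044.
t = T_v·H_d²/c_v = 0.45044×8.1²/5.1 = 5.795 years.

t ≈ 5.79 years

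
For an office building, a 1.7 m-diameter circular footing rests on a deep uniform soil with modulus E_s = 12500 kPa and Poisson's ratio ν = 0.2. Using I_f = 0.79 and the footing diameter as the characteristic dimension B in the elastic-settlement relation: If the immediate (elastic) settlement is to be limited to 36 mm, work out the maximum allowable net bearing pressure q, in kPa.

q ≈ 349 kPa

S_e = q·B·(1−ν²)/E_s · I_f  ⇒  q = S_e·E_s / (B·(1−ν²)·I_f).
q = 0.036 × 12500 / (1.7 × 0.96 × 0.79) = 349 kPa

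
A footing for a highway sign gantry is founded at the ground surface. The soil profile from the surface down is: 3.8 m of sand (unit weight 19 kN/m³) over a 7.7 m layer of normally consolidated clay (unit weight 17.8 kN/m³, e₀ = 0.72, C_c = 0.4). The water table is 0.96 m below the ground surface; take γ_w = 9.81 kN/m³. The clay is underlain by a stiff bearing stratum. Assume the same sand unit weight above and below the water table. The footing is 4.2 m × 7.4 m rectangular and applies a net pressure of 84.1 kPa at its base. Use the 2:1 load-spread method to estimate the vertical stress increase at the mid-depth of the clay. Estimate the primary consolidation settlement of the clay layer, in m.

S_c ≈ 0.139 m

Mid-depth of clay below the ground surface: z = 3.8 + 7.7/2 = 7.65 m.
Total vertical stress at mid-clay: σ_v = 19×3.8 + 17.8×3.85 = 140.73 kPa.
Pore pressure: u = 9.81×(7.65 − 0.96) = 65.629 kPa.
Initial effective stress: σ'_0 = σ_v − u = 140.73 − 65.629 = 75.101 kPa.
Stress increase at mid-clay by the 2:1 spreading method:
Δσ = qBL/((B+z)(L+z)) = 84.1×4.2×7.4/((4.2+7.65)(7.4+7.65)) = 14.656 kPa
Final effective stress: σ'_f = σ'_0 + Δσ = 75.101 + 14.656 = 89.757 kPa.
Normally consolidated clay, so the full stress increment lies on the virgin compression line:
S_c = C_c·H/(1+e₀)·log₁₀(σ'_f/σ'_0) = 0.4×7.7/(1+0.72)×log₁₀(89.757/75.101)
    = 1.7907 × 0.077423 = 0.1386 m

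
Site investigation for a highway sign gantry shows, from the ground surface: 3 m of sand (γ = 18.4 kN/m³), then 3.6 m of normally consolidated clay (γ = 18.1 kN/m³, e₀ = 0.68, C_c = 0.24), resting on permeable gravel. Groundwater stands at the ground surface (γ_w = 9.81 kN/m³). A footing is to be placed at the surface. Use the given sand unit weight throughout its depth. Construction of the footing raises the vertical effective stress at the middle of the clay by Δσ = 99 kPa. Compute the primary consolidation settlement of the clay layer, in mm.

Mid-depth of clay below the ground surface: z = 3 + 3.6/2 = 4.8 m.
Total vertical stress at mid-clay: σ_v = 18.4×3 + 18.1×1.8 = 87.78 kPa.
Pore pressure: u = 9.81×(4.8 − 0) = 47.088 kPa.
Initial effective stress: σ'_0 = σ_v − u = 87.78 − 47.088 = 40.692 kPa.
Final effective stress: σ'_f = σ'_0 + Δσ = 40.692 + 99 = 139.69 kPa.
Normally consolidated clay, so the full stress increment lies on the virgin compression line:
S_c = C_c·H/(1+e₀)·log₁₀(σ'_f/σ'_0) = 0.24×3.6/(1+0.68)×log₁₀(139.69/40.692)
    = 0.51429 × 0.53566 = 0.2755 m

S_c ≈ 275 mm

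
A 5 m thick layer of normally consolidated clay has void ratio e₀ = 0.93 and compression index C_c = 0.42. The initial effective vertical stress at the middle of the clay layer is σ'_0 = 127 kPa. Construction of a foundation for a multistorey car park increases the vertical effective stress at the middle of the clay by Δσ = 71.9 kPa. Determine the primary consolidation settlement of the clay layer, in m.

Final effective stress: σ'_f = σ'_0 + Δσ = 127 + 71.9 = 198.9 kPa.
Normally consolidated clay, so the full stress increment lies on the virgin compression line:
S_c = C_c·H/(1+e₀)·log₁₀(σ'_f/σ'_0) = 0.42×5/(1+0.93)×log₁₀(198.9/127)
    = 1.0881 × 0.19483 = 0.212 m

S_c ≈ 0.212 m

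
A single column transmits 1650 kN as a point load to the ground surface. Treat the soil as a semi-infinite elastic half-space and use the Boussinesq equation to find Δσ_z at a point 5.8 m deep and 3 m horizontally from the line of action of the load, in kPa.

Δσ_z ≈ 12.9 kPa

Boussinesq vertical stress below a point load on an elastic half-space:
Δσ_z = 3P/(2πz²) · [1 + (r/z)²]^(−5/2)
r/z = 3/5.8 = 0.51724; [1+(r/z)²]^(−5/2) = 0.55284.
Δσ_z = 3×1650/(2π×5.8²) × 0.55284 = 23.419 × 0.55284 = 12.95 kPa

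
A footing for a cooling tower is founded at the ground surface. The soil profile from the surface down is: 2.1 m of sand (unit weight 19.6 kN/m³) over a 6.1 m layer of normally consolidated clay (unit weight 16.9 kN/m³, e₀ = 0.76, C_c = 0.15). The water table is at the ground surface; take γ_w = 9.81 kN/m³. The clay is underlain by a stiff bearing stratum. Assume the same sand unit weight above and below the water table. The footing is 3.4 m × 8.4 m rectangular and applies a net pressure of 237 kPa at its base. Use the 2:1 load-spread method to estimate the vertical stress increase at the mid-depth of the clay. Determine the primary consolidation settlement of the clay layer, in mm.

Mid-depth of clay below the ground surface: z = 2.1 + 6.1/2 = 5.15 m.
Total vertical stress at mid-clay: σ_v = 19.6×2.1 + 16.9×3.05 = 92.705 kPa.
Pore pressure: u = 9.81×(5.15 − 0) = 50.522 kPa.
Initial effective stress: σ'_0 = σ_v − u = 92.705 − 50.522 = 42.183 kPa.
Stress increase at mid-clay by the 2:1 spreading method:
Δσ = qBL/((B+z)(L+z)) = 237×3.4×8.4/((3.4+5.15)(8.4+5.15)) = 58.425 kPa
Final effective stress: σ'_f = σ'_0 + Δσ = 42.183 + 58.425 = 100.61 kPa.
Normally consolidated clay, so the full stress increment lies on the virgin compression line:
S_c = C_c·H/(1+e₀)·log₁₀(σ'_f/σ'_0) = 0.15×6.1/(1+0.76)×log₁₀(100.61/42.183)
    = 0.51989 × 0.3775 = 0.1963 m

S_c ≈ 196 mm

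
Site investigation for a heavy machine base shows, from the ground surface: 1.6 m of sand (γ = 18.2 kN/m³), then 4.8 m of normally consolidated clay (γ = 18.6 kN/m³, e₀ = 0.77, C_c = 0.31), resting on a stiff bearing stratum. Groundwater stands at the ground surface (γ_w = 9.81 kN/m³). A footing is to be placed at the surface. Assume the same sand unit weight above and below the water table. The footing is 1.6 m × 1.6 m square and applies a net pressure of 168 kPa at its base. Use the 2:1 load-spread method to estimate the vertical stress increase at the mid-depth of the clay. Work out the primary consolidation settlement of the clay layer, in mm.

S_c ≈ 122 mm

Mid-depth of clay below the ground surface: z = 1.6 + 4.8/2 = 4 m.
Total vertical stress at mid-clay: σ_v = 18.2×1.6 + 18.6×2.4 = 73.76 kPa.
Pore pressure: u = 9.81×(4 − 0) = 39.24 kPa.
Initial effective stress: σ'_0 = σ_v − u = 73.76 − 39.24 = 34.52 kPa.
Stress increase at mid-clay by the 2:1 spreading method:
Δσ = qBL/((B+z)(L+z)) = 168×1.6×1.6/((1.6+4)(1.6+4)) = 13.714 kPa
Final effective stress: σ'_f = σ'_0 + Δσ = 34.52 + 13.714 = 48.234 kPa.
Normally consolidated clay, so the full stress increment lies on the virgin compression line:
S_c = C_c·H/(1+e₀)·log₁₀(σ'_f/σ'_0) = 0.31×4.8/(1+0.77)×log₁₀(48.234/34.52)
    = 0.84068 × 0.14528 = 0.1221 m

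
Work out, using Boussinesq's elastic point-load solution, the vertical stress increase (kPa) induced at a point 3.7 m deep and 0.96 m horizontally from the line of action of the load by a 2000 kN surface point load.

Δσ_z ≈ 59.3 kPa

Boussinesq vertical stress below a point load on an elastic half-space:
Δσ_z = 3P/(2πz²) · [1 + (r/z)²]^(−5/2)
r/z = 0.96/3.7 = 0.25946; [1+(r/z)²]^(−5/2) = 0.8497.
Δσ_z = 3×2000/(2π×3.7²) × 0.8497 = 69.754 × 0.8497 = 59.27 kPa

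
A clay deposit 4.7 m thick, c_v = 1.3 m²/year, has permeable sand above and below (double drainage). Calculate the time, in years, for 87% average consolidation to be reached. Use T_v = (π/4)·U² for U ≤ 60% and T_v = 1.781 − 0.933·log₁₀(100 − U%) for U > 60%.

t ≈ 3.15 years

Drainage path length: H_d = H/2 = 2.35 m (double drainage).
U > 60%: T_v = 1.781 − 0.933·log₁₀(100 − 87) = 0.74169.
t = T_v·H_d²/c_v = 0.74169×2.35²/1.3 = 3.151 years.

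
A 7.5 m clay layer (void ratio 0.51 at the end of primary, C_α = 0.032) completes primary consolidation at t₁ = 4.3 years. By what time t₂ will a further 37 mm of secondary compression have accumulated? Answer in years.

S_s = C_α·H/(1+e_p)·log₁₀(t₂/t₁) ⇒ log₁₀(t₂/t₁) = S_s·(1+e_p)/(C_α·H).
log₁₀(t₂/t₁) = 0.037 × (1+0.51) / (0.032×7.5) = 0.2328
t₂ = t₁ × 10^0.2328 = 4.3 × 1.709 = 7.35 years

t₂ ≈ 7.35 years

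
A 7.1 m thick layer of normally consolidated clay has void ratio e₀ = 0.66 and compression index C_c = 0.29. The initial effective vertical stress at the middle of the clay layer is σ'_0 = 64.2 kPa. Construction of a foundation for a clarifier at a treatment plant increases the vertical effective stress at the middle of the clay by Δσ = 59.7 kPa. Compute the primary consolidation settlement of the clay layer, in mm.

Final effective stress: σ'_f = σ'_0 + Δσ = 64.2 + 59.7 = 123.9 kPa.
Normally consolidated clay, so the full stress increment lies on the virgin compression line:
S_c = C_c·H/(1+e₀)·log₁₀(σ'_f/σ'_0) = 0.29×7.1/(1+0.66)×log₁₀(123.9/64.2)
    = 1.2404 × 0.28554 = 0.3542 m

S_c ≈ 354 mm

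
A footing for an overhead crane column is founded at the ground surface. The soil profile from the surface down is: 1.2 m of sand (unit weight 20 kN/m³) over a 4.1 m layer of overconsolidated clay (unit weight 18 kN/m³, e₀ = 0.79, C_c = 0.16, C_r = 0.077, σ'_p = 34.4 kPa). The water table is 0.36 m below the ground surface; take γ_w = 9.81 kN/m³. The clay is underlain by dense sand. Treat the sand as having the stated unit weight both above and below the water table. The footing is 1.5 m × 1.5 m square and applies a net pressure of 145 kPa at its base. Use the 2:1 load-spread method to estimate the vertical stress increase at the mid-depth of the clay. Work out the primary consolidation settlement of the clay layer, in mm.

Mid-depth of clay below the ground surface: z = 1.2 + 4.1/2 = 3.25 m.
Total vertical stress at mid-clay: σ_v = 20×1.2 + 18×2.05 = 60.9 kPa.
Pore pressure: u = 9.81×(3.25 − 0.36) = 28.351 kPa.
Initial effective stress: σ'_0 = σ_v − u = 60.9 − 28.351 = 32.549 kPa.
Stress increase at mid-clay by the 2:1 spreading method:
Δσ = qBL/((B+z)(L+z)) = 145×1.5×1.5/((1.5+3.25)(1.5+3.25)) = 14.46 kPa
Final effective stress: σ'_f = 32.549 + 14.46 = 47.009 kPa.
σ'_f = 47.009 > σ'_p = 34.4 kPa, so the stress path crosses the preconsolidation pressure — recompression up to σ'_p, then virgin compression beyond:
S_c = H/(1+e₀)·[C_r·log₁₀(σ'_p/σ'_0) + C_c·log₁₀(σ'_f/σ'_p)]
    = 4.1/1.79 × [0.077×log₁₀(34.4/32.549) + 0.16×log₁₀(47.009/34.4)]
    = 2.2905 × [0.0018496 + 0.0217] = 0.05394 m

S_c ≈ 53.9 mm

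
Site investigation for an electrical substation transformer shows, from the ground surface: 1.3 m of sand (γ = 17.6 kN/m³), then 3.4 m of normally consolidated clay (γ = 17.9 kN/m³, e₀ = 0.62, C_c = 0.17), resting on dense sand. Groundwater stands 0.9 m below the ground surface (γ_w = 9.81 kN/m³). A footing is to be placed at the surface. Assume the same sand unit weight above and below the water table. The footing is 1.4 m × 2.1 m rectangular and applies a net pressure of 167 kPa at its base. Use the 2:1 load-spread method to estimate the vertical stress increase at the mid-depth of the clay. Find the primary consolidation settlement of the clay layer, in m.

S_c ≈ 0.0794 m

Mid-depth of clay below the ground surface: z = 1.3 + 3.4/2 = 3 m.
Total vertical stress at mid-clay: σ_v = 17.6×1.3 + 17.9×1.7 = 53.31 kPa.
Pore pressure: u = 9.81×(3 − 0.9) = 20.601 kPa.
Initial effective stress: σ'_0 = σ_v − u = 53.31 − 20.601 = 32.709 kPa.
Stress increase at mid-clay by the 2:1 spreading method:
Δσ = qBL/((B+z)(L+z)) = 167×1.4×2.1/((1.4+3)(2.1+3)) = 21.88 kPa
Final effective stress: σ'_f = σ'_0 + Δσ = 32.709 + 21.88 = 54.589 kPa.
Normally consolidated clay, so the full stress increment lies on the virgin compression line:
S_c = C_c·H/(1+e₀)·log₁₀(σ'_f/σ'_0) = 0.17×3.4/(1+0.62)×log₁₀(54.589/32.709)
    = 0.35679 × 0.22244 = 0.07936 m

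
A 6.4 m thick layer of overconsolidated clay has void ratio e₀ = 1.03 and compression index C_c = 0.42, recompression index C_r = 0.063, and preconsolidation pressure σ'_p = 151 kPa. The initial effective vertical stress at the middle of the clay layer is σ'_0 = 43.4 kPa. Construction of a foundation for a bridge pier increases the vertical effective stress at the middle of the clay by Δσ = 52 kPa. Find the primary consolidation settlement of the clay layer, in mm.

S_c ≈ 67.9 mm

Final effective stress: σ'_f = 43.4 + 52 = 95.4 kPa.
σ'_f = 95.4 ≤ σ'_p = 151 kPa, so the clay remains overconsolidated and only the recompression index applies:
S_c = C_r·H/(1+e₀)·log₁₀(σ'_f/σ'_0) = 0.063×6.4/2.03×log₁₀(95.4/43.4)
    = 0.19862 × 0.34206 = 0.06794 m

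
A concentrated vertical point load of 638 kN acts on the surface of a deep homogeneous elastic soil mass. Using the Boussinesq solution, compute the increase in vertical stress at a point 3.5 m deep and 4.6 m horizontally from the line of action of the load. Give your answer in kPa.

Δσ_z ≈ 2.02 kPa

Boussinesq vertical stress below a point load on an elastic half-space:
Δσ_z = 3P/(2πz²) · [1 + (r/z)²]^(−5/2)
r/z = 4.6/3.5 = 1.3143; [1+(r/z)²]^(−5/2) = 0.081405.
Δσ_z = 3×638/(2π×3.5²) × 0.081405 = 24.867 × 0.081405 = 2.024 kPa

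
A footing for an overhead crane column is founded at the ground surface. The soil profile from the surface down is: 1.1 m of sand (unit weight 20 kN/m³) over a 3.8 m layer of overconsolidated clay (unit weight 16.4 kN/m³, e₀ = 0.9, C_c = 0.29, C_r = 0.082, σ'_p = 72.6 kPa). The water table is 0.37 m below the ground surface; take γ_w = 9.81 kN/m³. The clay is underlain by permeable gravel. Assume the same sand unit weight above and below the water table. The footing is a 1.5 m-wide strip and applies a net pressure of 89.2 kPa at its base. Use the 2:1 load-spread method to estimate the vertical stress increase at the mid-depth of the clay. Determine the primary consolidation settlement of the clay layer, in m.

S_c ≈ 0.0524 m

Mid-depth of clay below the ground surface: z = 1.1 + 3.8/2 = 3 m.
Total vertical stress at mid-clay: σ_v = 20×1.1 + 16.4×1.9 = 53.16 kPa.
Pore pressure: u = 9.81×(3 − 0.37) = 25.8 kPa.
Initial effective stress: σ'_0 = σ_v − u = 53.16 − 25.8 = 27.36 kPa.
Stress increase at mid-clay by the 2:1 spreading method:
Δσ = qB/(B+z) = 89.2×1.5/(1.5+3) = 29.733 kPa
Final effective stress: σ'_f = 27.36 + 29.733 = 57.093 kPa.
σ'_f = 57.093 ≤ σ'_p = 72.6 kPa, so the clay remains overconsolidated and only the recompression index applies:
S_c = C_r·H/(1+e₀)·log₁₀(σ'_f/σ'_0) = 0.082×3.8/1.9×log₁₀(57.093/27.36)
    = 0.164 × 0.31947 = 0.05239 m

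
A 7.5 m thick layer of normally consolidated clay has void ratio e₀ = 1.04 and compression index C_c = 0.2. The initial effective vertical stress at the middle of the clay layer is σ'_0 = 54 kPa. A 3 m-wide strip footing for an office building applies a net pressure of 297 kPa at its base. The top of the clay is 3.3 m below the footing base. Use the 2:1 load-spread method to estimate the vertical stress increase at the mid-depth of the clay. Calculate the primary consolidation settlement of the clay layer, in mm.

S_c ≈ 310 mm

Mid-depth of clay below the footing base: z = 3.3 + 7.5/2 = 7.05 m.
Stress increase at mid-clay by the 2:1 spreading method:
Δσ = qB/(B+z) = 297×3/(3+7.05) = 88.657 kPa
Final effective stress: σ'_f = σ'_0 + Δσ = 54 + 88.657 = 142.66 kPa.
Normally consolidated clay, so the full stress increment lies on the virgin compression line:
S_c = C_c·H/(1+e₀)·log₁₀(σ'_f/σ'_0) = 0.2×7.5/(1+1.04)×log₁₀(142.66/54)
    = 0.73529 × 0.42191 = 0.3102 m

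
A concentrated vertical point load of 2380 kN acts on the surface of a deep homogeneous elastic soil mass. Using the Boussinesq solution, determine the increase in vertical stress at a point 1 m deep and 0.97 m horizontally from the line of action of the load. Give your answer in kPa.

Boussinesq vertical stress below a point load on an elastic half-space:
Δσ_z = 3P/(2πz²) · [1 + (r/z)²]^(−5/2)
r/z = 0.97/1 = 0.97; [1+(r/z)²]^(−5/2) = 0.19054.
Δσ_z = 3×2380/(2π×1²) × 0.19054 = 1136.4 × 0.19054 = 216.5 kPa

Δσ_z ≈ 217 kPa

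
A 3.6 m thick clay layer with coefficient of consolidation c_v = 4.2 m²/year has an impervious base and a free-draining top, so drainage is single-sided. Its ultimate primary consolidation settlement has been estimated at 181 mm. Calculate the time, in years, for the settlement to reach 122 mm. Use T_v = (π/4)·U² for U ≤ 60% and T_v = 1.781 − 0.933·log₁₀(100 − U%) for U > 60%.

t ≈ 1.14 years

Drainage path length: H_d = H = 3.6 m (single drainage).
U = S(t)/S_ult = 122/181 = 0.674.
U > 60%: T_v = 1.781 − 0.933·log₁₀(100 − 67.403) = 0.36921.
t = T_v·H_d²/c_v = 0.36921×3.6²/4.2 = 1.139 years.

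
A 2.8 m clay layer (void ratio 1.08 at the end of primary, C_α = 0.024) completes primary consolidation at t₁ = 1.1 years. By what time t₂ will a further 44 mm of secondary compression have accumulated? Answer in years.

S_s = C_α·H/(1+e_p)·log₁₀(t₂/t₁) ⇒ log₁₀(t₂/t₁) = S_s·(1+e_p)/(C_α·H).
log₁₀(t₂/t₁) = 0.044 × (1+1.08) / (0.024×2.8) = 1.362
t₂ = t₁ × 10^1.362 = 1.1 × 23.01 = 25.31 years

t₂ ≈ 25.3 years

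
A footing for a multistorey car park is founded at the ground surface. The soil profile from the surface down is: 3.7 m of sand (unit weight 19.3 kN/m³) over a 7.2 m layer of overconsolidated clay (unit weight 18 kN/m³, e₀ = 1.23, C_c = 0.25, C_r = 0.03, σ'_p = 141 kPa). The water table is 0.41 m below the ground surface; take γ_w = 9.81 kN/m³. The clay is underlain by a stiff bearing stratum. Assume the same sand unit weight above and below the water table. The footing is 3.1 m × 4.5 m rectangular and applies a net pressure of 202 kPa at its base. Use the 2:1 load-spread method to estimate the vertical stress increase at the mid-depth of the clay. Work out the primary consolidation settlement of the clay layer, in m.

Mid-depth of clay below the ground surface: z = 3.7 + 7.2/2 = 7.3 m.
Total vertical stress at mid-clay: σ_v = 19.3×3.7 + 18×3.6 = 136.21 kPa.
Pore pressure: u = 9.81×(7.3 − 0.41) = 67.591 kPa.
Initial effective stress: σ'_0 = σ_v − u = 136.21 − 67.591 = 68.619 kPa.
Stress increase at mid-clay by the 2:1 spreading method:
Δσ = qBL/((B+z)(L+z)) = 202×3.1×4.5/((3.1+7.3)(4.5+7.3)) = 22.962 kPa
Final effective stress: σ'_f = 68.619 + 22.962 = 91.581 kPa.
σ'_f = 91.581 ≤ σ'_p = 141 kPa, so the clay remains overconsolidated and only the recompression index applies:
S_c = C_r·H/(1+e₀)·log₁₀(σ'_f/σ'_0) = 0.03×7.2/2.23×log₁₀(91.581/68.619)
    = 0.096861 × 0.12536 = 0.01214 m

S_c ≈ 0.0121 m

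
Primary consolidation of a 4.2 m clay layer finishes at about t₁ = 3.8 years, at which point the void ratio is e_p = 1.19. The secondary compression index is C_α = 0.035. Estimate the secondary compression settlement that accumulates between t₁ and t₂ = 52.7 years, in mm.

Secondary compression: S_s = C_α·H/(1+e_p)·log₁₀(t₂/t₁)
S_s = 0.035×4.2/(1+1.19)×log₁₀(52.7/3.8)
    = 0.06712 × 1.142 = 0.07666 m

S_s ≈ 76.7 mm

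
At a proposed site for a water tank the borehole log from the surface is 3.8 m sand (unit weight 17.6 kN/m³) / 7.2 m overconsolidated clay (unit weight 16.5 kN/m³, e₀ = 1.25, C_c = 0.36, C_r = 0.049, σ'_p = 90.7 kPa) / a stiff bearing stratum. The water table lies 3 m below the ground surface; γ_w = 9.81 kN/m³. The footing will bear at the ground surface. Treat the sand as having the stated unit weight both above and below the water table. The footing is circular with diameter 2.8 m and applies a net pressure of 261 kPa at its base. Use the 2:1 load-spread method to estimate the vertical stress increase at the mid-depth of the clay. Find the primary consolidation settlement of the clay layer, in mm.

S_c ≈ 68.5 mm

Mid-depth of clay below the ground surface: z = 3.8 + 7.2/2 = 7.4 m.
Total vertical stress at mid-clay: σ_v = 17.6×3.8 + 16.5×3.6 = 126.28 kPa.
Pore pressure: u = 9.81×(7.4 − 3) = 43.164 kPa.
Initial effective stress: σ'_0 = σ_v − u = 126.28 − 43.164 = 83.116 kPa.
Stress increase at mid-clay by the 2:1 spreading method:
Δσ ≈ qD²/(D+z)² = 261×2.8²/(2.8+7.4)² = 19.668 kPa
Final effective stress: σ'_f = 83.116 + 19.668 = 102.78 kPa.
σ'_f = 102.78 > σ'_p = 90.7 kPa, so the stress path crosses the preconsolidation pressure — recompression up to σ'_p, then virgin compression beyond:
S_c = H/(1+e₀)·[C_r·log₁₀(σ'_p/σ'_0) + C_c·log₁₀(σ'_f/σ'_p)]
    = 7.2/2.25 × [0.049×log₁₀(90.7/83.116) + 0.36×log₁₀(102.78/90.7)]
    = 3.2 × [0.0018582 + 0.019548] = 0.0685 m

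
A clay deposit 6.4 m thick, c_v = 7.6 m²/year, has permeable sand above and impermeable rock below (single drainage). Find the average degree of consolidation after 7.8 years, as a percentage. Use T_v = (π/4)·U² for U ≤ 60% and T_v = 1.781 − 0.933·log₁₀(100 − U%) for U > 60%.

U ≈ 97.7 %

Drainage path length: H_d = H = 6.4 m (single drainage).
T_v = c_v·t/H_d² = 7.6×7.8/6.4² = 1.4473.
T_v = 1.4473 corresponds to the U > 60% branch:
U = 1 − 10^((1.781 − T_v)/0.933)/100 = 0.9772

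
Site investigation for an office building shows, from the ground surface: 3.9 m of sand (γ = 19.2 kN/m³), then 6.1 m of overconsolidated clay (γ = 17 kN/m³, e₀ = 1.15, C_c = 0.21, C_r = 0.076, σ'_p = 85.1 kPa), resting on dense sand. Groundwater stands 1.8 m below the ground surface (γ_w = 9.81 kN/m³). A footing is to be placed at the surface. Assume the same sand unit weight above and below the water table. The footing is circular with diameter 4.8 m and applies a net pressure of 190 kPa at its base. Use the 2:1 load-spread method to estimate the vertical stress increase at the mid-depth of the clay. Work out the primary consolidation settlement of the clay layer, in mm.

S_c ≈ 71.8 mm

Mid-depth of clay below the ground surface: z = 3.9 + 6.1/2 = 6.95 m.
Total vertical stress at mid-clay: σ_v = 19.2×3.9 + 17×3.05 = 126.73 kPa.
Pore pressure: u = 9.81×(6.95 − 1.8) = 50.522 kPa.
Initial effective stress: σ'_0 = σ_v − u = 126.73 − 50.522 = 76.208 kPa.
Stress increase at mid-clay by the 2:1 spreading method:
Δσ ≈ qD²/(D+z)² = 190×4.8²/(4.8+6.95)² = 31.707 kPa
Final effective stress: σ'_f = 76.208 + 31.707 = 107.91 kPa.
σ'_f = 107.91 > σ'_p = 85.1 kPa, so the stress path crosses the preconsolidation pressure — recompression up to σ'_p, then virgin compression beyond:
S_c = H/(1+e₀)·[C_r·log₁₀(σ'_p/σ'_0) + C_c·log₁₀(σ'_f/σ'_p)]
    = 6.1/2.15 × [0.076×log₁₀(85.1/76.208) + 0.21×log₁₀(107.91/85.1)]
    = 2.8372 × [0.0036426 + 0.021658] = 0.07178 m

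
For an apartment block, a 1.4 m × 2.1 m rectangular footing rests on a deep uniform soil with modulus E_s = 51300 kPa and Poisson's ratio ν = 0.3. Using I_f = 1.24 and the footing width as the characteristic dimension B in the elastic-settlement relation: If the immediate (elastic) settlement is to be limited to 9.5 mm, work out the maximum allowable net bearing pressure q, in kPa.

q ≈ 308 kPa

S_e = q·B·(1−ν²)/E_s · I_f  ⇒  q = S_e·E_s / (B·(1−ν²)·I_f).
q = 0.0095 × 51300 / (1.4 × 0.91 × 1.24) = 308.5 kPa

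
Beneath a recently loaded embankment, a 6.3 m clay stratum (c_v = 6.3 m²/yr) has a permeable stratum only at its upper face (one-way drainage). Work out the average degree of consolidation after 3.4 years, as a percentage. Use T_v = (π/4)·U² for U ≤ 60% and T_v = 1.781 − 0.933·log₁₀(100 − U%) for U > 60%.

Drainage path length: H_d = H = 6.3 m (single drainage).
T_v = c_v·t/H_d² = 6.3×3.4/6.3² = 0.53968.
T_v = 0.53968 corresponds to the U > 60% branch:
U = 1 − 10^((1.781 − T_v)/0.933)/100 = 0.786

U ≈ 78.6 %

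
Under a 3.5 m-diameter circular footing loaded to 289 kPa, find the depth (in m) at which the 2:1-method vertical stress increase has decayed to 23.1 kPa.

2:1 spreading — at depth z the loaded area has grown by z in each plan dimension:
qD²/(D+z)² = Δσ_z ⇒ z = D(√(q/Δσ_z) − 1) = 3.5×(√(289/23.1) − 1) = 8.88 m

z ≈ 8.88 m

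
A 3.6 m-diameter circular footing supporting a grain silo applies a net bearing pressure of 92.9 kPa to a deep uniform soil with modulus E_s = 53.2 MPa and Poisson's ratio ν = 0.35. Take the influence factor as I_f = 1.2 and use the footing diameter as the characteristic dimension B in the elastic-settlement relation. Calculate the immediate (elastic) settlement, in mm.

Immediate (elastic) settlement: S_e = q·B·(1−ν²)/E_s · I_f.
E_s = 53.2 MPa = 53200 kPa.
S_e = 92.9 × 3.6 × (1 − 0.35²) / 53200 × 1.2
    = 92.9 × 3.6 × 0.8775 / 53200 × 1.2
    = 0.00662 m = 6.62 mm

S_e ≈ 6.62 mm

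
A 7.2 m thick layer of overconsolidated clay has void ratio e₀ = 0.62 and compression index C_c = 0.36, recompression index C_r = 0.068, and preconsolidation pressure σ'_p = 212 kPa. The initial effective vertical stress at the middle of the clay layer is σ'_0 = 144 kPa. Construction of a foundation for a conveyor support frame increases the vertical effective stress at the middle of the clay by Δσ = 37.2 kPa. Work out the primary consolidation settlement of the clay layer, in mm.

S_c ≈ 30.2 mm

Final effective stress: σ'_f = 144 + 37.2 = 181.2 kPa.
σ'_f = 181.2 ≤ σ'_p = 212 kPa, so the clay remains overconsolidated and only the recompression index applies:
S_c = C_r·H/(1+e₀)·log₁₀(σ'_f/σ'_0) = 0.068×7.2/1.62×log₁₀(181.2/144)
    = 0.30222 × 0.099796 = 0.03016 m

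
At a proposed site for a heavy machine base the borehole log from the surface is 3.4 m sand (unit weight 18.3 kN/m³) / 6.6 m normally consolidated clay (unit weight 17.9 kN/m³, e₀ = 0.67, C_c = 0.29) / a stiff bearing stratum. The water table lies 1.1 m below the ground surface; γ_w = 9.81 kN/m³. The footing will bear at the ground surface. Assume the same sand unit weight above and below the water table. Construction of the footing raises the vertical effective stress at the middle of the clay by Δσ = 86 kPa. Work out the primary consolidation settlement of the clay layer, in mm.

Mid-depth of clay below the ground surface: z = 3.4 + 6.6/2 = 6.7 m.
Total vertical stress at mid-clay: σ_v = 18.3×3.4 + 17.9×3.3 = 121.29 kPa.
Pore pressure: u = 9.81×(6.7 − 1.1) = 54.936 kPa.
Initial effective stress: σ'_0 = σ_v − u = 121.29 − 54.936 = 66.354 kPa.
Final effective stress: σ'_f = σ'_0 + Δσ = 66.354 + 86 = 152.35 kPa.
Normally consolidated clay, so the full stress increment lies on the virgin compression line:
S_c = C_c·H/(1+e₀)·log₁₀(σ'_f/σ'_0) = 0.29×6.6/(1+0.67)×log₁₀(152.35/66.354)
    = 1.1461 × 0.36098 = 0.4137 m

S_c ≈ 414 mm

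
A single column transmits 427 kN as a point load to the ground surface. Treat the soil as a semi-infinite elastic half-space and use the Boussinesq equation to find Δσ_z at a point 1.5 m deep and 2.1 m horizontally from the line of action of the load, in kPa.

Boussinesq vertical stress below a point load on an elastic half-space:
Δσ_z = 3P/(2πz²) · [1 + (r/z)²]^(−5/2)
r/z = 2.1/1.5 = 1.4; [1+(r/z)²]^(−5/2) = 0.066339.
Δσ_z = 3×427/(2π×1.5²) × 0.066339 = 90.612 × 0.066339 = 6.011 kPa

Δσ_z ≈ 6.01 kPa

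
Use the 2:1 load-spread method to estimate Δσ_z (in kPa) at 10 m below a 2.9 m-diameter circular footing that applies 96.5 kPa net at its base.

Δσ_z ≈ 4.88 kPa

By the 2:1 method the load spreads at 1 horizontal : 2 vertical, so at depth z the loaded area has grown by z in each plan dimension:
Δσ ≈ qD²/(D+z)² = 96.5×2.9²/(2.9+10)² = 4.8769 kPa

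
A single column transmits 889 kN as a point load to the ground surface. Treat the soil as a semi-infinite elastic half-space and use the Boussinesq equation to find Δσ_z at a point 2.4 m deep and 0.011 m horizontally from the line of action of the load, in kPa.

Δσ_z ≈ 73.7 kPa

Boussinesq vertical stress below a point load on an elastic half-space:
Δσ_z = 3P/(2πz²) · [1 + (r/z)²]^(−5/2)
r/z = 0.011/2.4 = 0.0045833; [1+(r/z)²]^(−5/2) = 0.99995.
Δσ_z = 3×889/(2π×2.4²) × 0.99995 = 73.692 × 0.99995 = 73.69 kPa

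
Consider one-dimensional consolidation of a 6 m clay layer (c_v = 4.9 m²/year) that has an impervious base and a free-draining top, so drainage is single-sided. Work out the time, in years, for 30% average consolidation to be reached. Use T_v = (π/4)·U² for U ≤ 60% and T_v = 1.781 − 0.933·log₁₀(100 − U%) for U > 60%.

Drainage path length: H_d = H = 6 m (single drainage).
U ≤ 60%: T_v = (π/4)·U² = (π/4)×0.3² = 0.070686.
t = T_v·H_d²/c_v = 0.070686×6²/4.9 = 0.5193 years.

t ≈ 0.519 years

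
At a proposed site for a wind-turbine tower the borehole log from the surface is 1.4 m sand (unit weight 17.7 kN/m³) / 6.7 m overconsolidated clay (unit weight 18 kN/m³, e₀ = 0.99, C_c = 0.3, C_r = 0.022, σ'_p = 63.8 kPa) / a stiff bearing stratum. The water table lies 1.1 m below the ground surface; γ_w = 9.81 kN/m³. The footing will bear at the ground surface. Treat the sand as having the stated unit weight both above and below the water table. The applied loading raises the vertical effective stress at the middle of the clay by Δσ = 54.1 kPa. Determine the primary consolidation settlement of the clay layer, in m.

Mid-depth of clay below the ground surface: z = 1.4 + 6.7/2 = 4.75 m.
Total vertical stress at mid-clay: σ_v = 17.7×1.4 + 18×3.35 = 85.08 kPa.
Pore pressure: u = 9.81×(4.75 − 1.1) = 35.806 kPa.
Initial effective stress: σ'_0 = σ_v − u = 85.08 − 35.806 = 49.274 kPa.
Final effective stress: σ'_f = 49.274 + 54.1 = 103.37 kPa.
σ'_f = 103.37 > σ'_p = 63.8 kPa, so the stress path crosses the preconsolidation pressure — recompression up to σ'_p, then virgin compression beyond:
S_c = H/(1+e₀)·[C_r·log₁₀(σ'_p/σ'_0) + C_c·log₁₀(σ'_f/σ'_p)]
    = 6.7/1.99 × [0.022×log₁₀(63.8/49.274) + 0.3×log₁₀(103.37/63.8)]
    = 3.3668 × [0.0024685 + 0.062872] = 0.22 m

S_c ≈ 0.22 m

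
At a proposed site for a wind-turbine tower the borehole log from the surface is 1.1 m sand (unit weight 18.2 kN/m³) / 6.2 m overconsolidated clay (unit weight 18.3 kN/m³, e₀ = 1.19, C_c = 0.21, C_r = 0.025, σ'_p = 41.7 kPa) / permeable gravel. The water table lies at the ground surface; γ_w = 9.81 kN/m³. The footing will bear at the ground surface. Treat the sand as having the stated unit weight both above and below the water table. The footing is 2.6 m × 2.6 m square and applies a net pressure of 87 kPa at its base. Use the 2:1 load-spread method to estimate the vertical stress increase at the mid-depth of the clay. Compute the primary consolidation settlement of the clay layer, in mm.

S_c ≈ 42.7 mm

Mid-depth of clay below the ground surface: z = 1.1 + 6.2/2 = 4.2 m.
Total vertical stress at mid-clay: σ_v = 18.2×1.1 + 18.3×3.1 = 76.75 kPa.
Pore pressure: u = 9.81×(4.2 − 0) = 41.202 kPa.
Initial effective stress: σ'_0 = σ_v − u = 76.75 − 41.202 = 35.548 kPa.
Stress increase at mid-clay by the 2:1 spreading method:
Δσ = qBL/((B+z)(L+z)) = 87×2.6×2.6/((2.6+4.2)(2.6+4.2)) = 12.719 kPa
Final effective stress: σ'_f = 35.548 + 12.719 = 48.267 kPa.
σ'_f = 48.267 > σ'_p = 41.7 kPa, so the stress path crosses the preconsolidation pressure — recompression up to σ'_p, then virgin compression beyond:
S_c = H/(1+e₀)·[C_r·log₁₀(σ'_p/σ'_0) + C_c·log₁₀(σ'_f/σ'_p)]
    = 6.2/2.19 × [0.025×log₁₀(41.7/35.548) + 0.21×log₁₀(48.267/41.7)]
    = 2.8311 × [0.001733 + 0.013338] = 0.04267 m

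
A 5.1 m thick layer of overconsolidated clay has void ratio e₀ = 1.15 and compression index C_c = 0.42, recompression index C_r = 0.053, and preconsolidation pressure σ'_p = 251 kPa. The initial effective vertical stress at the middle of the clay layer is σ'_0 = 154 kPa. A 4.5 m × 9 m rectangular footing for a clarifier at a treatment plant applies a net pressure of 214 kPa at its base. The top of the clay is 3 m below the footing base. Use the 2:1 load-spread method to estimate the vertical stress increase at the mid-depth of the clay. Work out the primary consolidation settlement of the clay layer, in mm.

Mid-depth of clay below the footing base: z = 3 + 5.1/2 = 5.55 m.
Stress increase at mid-clay by the 2:1 spreading method:
Δσ = qBL/((B+z)(L+z)) = 214×4.5×9/((4.5+5.55)(9+5.55)) = 59.271 kPa
Final effective stress: σ'_f = 154 + 59.271 = 213.27 kPa.
σ'_f = 213.27 ≤ σ'_p = 251 kPa, so the clay remains overconsolidated and only the recompression index applies:
S_c = C_r·H/(1+e₀)·log₁₀(σ'_f/σ'_0) = 0.053×5.1/2.15×log₁₀(213.27/154)
    = 0.12572 × 0.14141 = 0.01778 m

S_c ≈ 17.8 mm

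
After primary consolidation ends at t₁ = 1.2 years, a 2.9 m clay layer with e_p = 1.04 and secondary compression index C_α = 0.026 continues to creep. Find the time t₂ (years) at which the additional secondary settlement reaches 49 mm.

t₂ ≈ 25.4 years

S_s = C_α·H/(1+e_p)·log₁₀(t₂/t₁) ⇒ log₁₀(t₂/t₁) = S_s·(1+e_p)/(C_α·H).
log₁₀(t₂/t₁) = 0.049 × (1+1.04) / (0.026×2.9) = 1.326
t₂ = t₁ × 10^1.326 = 1.2 × 21.17 = 25.4 years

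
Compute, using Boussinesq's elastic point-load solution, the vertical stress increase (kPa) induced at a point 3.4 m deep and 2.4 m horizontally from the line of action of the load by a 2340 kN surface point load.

Boussinesq vertical stress below a point load on an elastic half-space:
Δσ_z = 3P/(2πz²) · [1 + (r/z)²]^(−5/2)
r/z = 2.4/3.4 = 0.70588; [1+(r/z)²]^(−5/2) = 0.36394.
Δσ_z = 3×2340/(2π×3.4²) × 0.36394 = 96.649 × 0.36394 = 35.17 kPa

Δσ_z ≈ 35.2 kPa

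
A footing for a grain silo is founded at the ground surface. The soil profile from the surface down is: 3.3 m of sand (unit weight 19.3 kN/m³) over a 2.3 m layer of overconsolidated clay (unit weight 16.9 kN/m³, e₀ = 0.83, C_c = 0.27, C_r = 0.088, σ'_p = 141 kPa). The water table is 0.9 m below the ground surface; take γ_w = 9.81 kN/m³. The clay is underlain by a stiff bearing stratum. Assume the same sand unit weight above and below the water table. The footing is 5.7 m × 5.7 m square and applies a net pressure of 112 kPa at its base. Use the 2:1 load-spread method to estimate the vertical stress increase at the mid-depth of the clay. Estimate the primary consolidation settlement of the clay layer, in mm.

Mid-depth of clay below the ground surface: z = 3.3 + 2.3/2 = 4.45 m.
Total vertical stress at mid-clay: σ_v = 19.3×3.3 + 16.9×1.15 = 83.125 kPa.
Pore pressure: u = 9.81×(4.45 − 0.9) = 34.825 kPa.
Initial effective stress: σ'_0 = σ_v − u = 83.125 − 34.825 = 48.3 kPa.
Stress increase at mid-clay by the 2:1 spreading method:
Δσ = qBL/((B+z)(L+z)) = 112×5.7×5.7/((5.7+4.45)(5.7+4.45)) = 35.321 kPa
Final effective stress: σ'_f = 48.3 + 35.321 = 83.621 kPa.
σ'_f = 83.621 ≤ σ'_p = 141 kPa, so the clay remains overconsolidated and only the recompression index applies:
S_c = C_r·H/(1+e₀)·log₁₀(σ'_f/σ'_0) = 0.088×2.3/1.83×log₁₀(83.621/48.3)
    = 0.1106 × 0.23837 = 0.02636 m

S_c ≈ 26.4 mm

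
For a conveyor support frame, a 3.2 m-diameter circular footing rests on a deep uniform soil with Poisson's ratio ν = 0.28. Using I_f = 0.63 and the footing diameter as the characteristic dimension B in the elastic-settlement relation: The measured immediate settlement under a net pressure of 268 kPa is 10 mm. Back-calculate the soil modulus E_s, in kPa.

S_e = q·B·(1−ν²)/E_s · I_f  ⇒  E_s = q·B·(1−ν²)·I_f / S_e.
E_s = 268 × 3.2 × 0.9216 × 0.63 / 0.01 = 49790 kPa

E_s ≈ 49800 kPa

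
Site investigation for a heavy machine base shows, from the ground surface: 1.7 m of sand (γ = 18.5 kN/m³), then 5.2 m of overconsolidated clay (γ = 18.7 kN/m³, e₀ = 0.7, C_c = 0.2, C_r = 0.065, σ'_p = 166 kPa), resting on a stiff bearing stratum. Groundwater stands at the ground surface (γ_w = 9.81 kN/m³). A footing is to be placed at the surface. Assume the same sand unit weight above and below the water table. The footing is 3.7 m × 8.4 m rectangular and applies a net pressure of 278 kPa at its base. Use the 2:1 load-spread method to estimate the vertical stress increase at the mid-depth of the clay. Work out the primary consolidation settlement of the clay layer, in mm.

Mid-depth of clay below the ground surface: z = 1.7 + 5.2/2 = 4.3 m.
Total vertical stress at mid-clay: σ_v = 18.5×1.7 + 18.7×2.6 = 80.07 kPa.
Pore pressure: u = 9.81×(4.3 − 0) = 42.183 kPa.
Initial effective stress: σ'_0 = σ_v − u = 80.07 − 42.183 = 37.887 kPa.
Stress increase at mid-clay by the 2:1 spreading method:
Δσ = qBL/((B+z)(L+z)) = 278×3.7×8.4/((3.7+4.3)(8.4+4.3)) = 85.042 kPa
Final effective stress: σ'_f = 37.887 + 85.042 = 122.93 kPa.
σ'_f = 122.93 ≤ σ'_p = 166 kPa, so the clay remains overconsolidated and only the recompression index applies:
S_c = C_r·H/(1+e₀)·log₁₀(σ'_f/σ'_0) = 0.065×5.2/1.7×log₁₀(122.93/37.887)
    = 0.19882 × 0.51117 = 0.1016 m

S_c ≈ 102 mm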